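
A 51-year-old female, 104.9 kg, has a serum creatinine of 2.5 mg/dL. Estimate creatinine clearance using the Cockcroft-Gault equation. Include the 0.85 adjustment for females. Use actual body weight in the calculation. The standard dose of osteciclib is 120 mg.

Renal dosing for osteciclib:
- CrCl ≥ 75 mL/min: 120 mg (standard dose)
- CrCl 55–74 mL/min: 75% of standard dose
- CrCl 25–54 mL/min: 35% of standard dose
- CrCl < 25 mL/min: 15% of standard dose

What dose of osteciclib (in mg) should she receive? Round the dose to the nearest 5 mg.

40 mg

CrCl = (140 − 51) × 104.9 / (72 × 2.5) × 0.85 = 9336.1 / 180.00 × 0.85 ≈ 44.1 mL/min
CrCl ≈ 44 mL/min → bracket 25–54 mL/min.
35% of 120 mg = 42 mg → 40 mg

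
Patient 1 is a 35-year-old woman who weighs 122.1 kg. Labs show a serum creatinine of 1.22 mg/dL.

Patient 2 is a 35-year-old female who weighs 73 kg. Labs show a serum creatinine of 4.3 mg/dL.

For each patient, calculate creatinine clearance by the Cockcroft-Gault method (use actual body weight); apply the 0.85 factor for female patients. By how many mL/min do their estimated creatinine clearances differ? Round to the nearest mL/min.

103 mL/min

Patient 1: CrCl = (140 − 35) × 122.1 / (72 × 1.22) × 0.85 = 12820.5 / 87.84 × 0.85 ≈ 124.1 mL/min
Patient 2: CrCl = (140 − 35) × 73 / (72 × 4.3) × 0.85 = 7665.0 / 309.60 × 0.85 ≈ 21.0 mL/min
|124.1 − 21.0| = 103.1 mL/min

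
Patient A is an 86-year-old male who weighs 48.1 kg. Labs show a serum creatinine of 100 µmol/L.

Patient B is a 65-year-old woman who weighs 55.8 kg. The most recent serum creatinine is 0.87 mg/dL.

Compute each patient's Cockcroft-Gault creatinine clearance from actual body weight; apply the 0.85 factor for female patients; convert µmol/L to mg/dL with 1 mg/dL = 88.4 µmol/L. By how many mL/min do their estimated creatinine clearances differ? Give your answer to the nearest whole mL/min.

25 mL/min

Patient A: SCr = 100 / 88.4 = 1.131 mg/dL
Patient A: CrCl = (140 − 86) × 48.1 / (72 × 1.131) = 2597.4 / 81.43 ≈ 31.9 mL/min
Patient B: CrCl = (140 − 65) × 55.8 / (72 × 0.87) × 0.85 = 4185.0 / 62.64 × 0.85 ≈ 56.8 mL/min
|31.9 − 56.8| = 24.9 mL/min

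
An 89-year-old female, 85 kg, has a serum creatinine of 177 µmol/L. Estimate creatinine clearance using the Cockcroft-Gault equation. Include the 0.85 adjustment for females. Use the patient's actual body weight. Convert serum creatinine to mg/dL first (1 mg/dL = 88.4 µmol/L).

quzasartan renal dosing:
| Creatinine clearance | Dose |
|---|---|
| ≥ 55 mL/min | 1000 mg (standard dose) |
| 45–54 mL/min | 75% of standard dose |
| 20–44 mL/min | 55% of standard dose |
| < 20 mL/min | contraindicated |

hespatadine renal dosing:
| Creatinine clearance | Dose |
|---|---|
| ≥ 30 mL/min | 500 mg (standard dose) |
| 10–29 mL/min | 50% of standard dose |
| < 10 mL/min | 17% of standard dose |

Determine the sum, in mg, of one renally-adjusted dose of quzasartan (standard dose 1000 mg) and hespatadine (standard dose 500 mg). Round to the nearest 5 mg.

800 mg

SCr = 177 / 88.4 = 2.002 mg/dL
CrCl = (140 − 89) × 85 / (72 × 2.002) × 0.85 = 4335.0 / 144.14 × 0.85 ≈ 25.6 mL/min
CrCl ≈ 26 mL/min.
quzasartan: 20–44 mL/min → 55% of 1000 mg = 550 mg.
hespatadine: 10–29 mL/min → 50% of 500 mg = 250 mg.
Total = 550 + 250 = 800 mg.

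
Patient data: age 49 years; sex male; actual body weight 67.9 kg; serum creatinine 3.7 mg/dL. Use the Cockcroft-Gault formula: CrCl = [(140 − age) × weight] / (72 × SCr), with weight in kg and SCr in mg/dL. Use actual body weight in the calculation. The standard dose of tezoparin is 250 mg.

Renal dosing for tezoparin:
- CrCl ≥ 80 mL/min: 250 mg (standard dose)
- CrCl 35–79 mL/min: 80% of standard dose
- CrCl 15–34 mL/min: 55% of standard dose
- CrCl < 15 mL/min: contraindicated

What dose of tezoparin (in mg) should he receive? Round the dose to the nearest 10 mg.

CrCl = (140 − 49) × 67.9 / (72 × 3.7) = 6178.9 / 266.40 ≈ 23.2 mL/min
CrCl ≈ 23 mL/min → bracket 15–34 mL/min.
55% of 250 mg = 137.5 mg → 140 mg

140 mg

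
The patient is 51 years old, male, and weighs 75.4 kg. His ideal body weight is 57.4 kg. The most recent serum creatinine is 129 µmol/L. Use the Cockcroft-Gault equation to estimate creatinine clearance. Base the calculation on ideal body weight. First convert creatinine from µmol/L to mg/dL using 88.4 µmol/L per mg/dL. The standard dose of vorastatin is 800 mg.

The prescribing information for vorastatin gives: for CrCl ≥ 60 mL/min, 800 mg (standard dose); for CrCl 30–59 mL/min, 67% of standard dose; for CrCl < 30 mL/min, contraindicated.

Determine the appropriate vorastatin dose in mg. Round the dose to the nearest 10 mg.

SCr = 129 / 88.4 = 1.459 mg/dL
CrCl = (140 − 51) × 57.4 / (72 × 1.459) = 5108.6 / 105.05 ≈ 48.6 mL/min
CrCl ≈ 49 mL/min → bracket 30–59 mL/min.
67% of 800 mg = 536 mg → 540 mg

540 mg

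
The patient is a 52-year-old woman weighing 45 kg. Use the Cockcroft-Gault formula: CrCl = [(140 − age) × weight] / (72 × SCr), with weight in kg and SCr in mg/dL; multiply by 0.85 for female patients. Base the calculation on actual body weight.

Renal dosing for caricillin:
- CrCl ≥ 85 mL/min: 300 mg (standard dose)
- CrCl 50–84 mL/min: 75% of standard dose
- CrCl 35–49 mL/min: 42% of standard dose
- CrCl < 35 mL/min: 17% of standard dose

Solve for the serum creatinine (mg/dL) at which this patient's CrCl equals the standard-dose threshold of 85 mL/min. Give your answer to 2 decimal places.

Standard dose requires CrCl ≥ 85 mL/min.
Set (140 − 52) × 45 × 0.85 / (72 × SCr) = 85
SCr = (140 − 52) × 45 × 0.85 / (72 × 85) = 0.550 mg/dL

0.55 mg/dL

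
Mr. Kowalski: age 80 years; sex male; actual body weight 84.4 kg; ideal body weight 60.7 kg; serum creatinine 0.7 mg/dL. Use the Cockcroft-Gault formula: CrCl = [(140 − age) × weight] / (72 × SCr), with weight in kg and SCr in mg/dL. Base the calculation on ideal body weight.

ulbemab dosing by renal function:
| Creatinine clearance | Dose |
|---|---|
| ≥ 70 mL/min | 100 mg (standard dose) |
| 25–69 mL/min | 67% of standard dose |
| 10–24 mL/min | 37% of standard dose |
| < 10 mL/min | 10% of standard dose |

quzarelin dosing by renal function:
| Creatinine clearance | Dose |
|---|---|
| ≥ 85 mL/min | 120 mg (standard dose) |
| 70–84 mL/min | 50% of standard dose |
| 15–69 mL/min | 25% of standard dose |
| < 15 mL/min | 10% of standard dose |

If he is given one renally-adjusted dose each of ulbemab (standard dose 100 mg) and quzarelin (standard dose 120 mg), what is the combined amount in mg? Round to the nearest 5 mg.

160 mg

CrCl = (140 − 80) × 60.7 / (72 × 0.7) = 3642.0 / 50.40 ≈ 72.3 mL/min
CrCl ≈ 72 mL/min.
ulbemab: ≥ 70 mL/min → 100% of 100 mg = 100 mg.
quzarelin: 70–84 mL/min → 50% of 120 mg = 60 mg.
Total = 100 + 60 = 160 mg.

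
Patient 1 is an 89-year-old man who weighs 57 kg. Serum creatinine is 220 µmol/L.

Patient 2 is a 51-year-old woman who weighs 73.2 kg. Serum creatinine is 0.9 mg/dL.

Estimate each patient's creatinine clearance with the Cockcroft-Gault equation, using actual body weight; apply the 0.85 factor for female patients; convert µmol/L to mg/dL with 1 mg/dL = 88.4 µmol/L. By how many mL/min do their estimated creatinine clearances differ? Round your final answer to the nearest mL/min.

69 mL/min

Patient 1: SCr = 220 / 88.4 = 2.489 mg/dL
Patient 1: CrCl = (140 − 89) × 57 / (72 × 2.489) = 2907.0 / 179.21 ≈ 16.2 mL/min
Patient 2: CrCl = (140 − 51) × 73.2 / (72 × 0.9) × 0.85 = 6514.8 / 64.80 × 0.85 ≈ 85.5 mL/min
|16.2 − 85.5| = 69.3 mL/min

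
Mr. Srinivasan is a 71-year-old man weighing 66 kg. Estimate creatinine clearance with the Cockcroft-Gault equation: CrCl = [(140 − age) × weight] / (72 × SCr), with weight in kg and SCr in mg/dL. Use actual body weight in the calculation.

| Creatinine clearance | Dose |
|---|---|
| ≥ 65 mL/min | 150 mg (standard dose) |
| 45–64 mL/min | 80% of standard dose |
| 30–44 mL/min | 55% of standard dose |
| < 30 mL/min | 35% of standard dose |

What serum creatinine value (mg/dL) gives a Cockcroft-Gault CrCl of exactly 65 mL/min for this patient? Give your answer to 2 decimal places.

0.97 mg/dL

Standard dose requires CrCl ≥ 65 mL/min.
Set (140 − 71) × 66 / (72 × SCr) = 65
SCr = (140 − 71) × 66 / (72 × 65) = 0.973 mg/dL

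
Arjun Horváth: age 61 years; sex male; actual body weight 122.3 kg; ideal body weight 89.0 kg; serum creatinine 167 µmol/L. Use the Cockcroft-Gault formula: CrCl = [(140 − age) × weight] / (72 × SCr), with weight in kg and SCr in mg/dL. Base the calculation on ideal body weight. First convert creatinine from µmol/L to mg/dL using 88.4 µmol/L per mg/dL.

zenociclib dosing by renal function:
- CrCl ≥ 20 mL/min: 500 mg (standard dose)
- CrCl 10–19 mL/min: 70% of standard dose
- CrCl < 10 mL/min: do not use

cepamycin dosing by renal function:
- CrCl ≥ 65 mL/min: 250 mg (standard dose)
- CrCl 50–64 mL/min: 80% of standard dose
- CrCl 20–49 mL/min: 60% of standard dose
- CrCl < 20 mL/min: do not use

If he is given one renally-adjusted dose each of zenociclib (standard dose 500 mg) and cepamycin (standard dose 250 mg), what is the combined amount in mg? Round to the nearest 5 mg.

SCr = 167 / 88.4 = 1.889 mg/dL
CrCl = (140 − 61) × 89 / (72 × 1.889) = 7031.0 / 136.01 ≈ 51.7 mL/min
CrCl ≈ 52 mL/min.
zenociclib: ≥ 20 mL/min → 100% of 500 mg = 500 mg.
cepamycin: 50–64 mL/min → 80% of 250 mg = 200 mg.
Total = 500 + 200 = 700 mg.

700 mg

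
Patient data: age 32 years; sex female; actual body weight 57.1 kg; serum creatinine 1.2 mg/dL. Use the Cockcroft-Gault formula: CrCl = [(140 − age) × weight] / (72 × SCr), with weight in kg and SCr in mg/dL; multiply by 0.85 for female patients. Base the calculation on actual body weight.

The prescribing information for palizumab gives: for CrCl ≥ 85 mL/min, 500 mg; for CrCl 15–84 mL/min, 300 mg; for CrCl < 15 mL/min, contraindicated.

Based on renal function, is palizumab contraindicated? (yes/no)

CrCl = (140 − 32) × 57.1 / (72 × 1.2) × 0.85 = 6166.8 / 86.40 × 0.85 ≈ 60.7 mL/min
CrCl ≈ 61 mL/min, which is ≥ 15 mL/min.

no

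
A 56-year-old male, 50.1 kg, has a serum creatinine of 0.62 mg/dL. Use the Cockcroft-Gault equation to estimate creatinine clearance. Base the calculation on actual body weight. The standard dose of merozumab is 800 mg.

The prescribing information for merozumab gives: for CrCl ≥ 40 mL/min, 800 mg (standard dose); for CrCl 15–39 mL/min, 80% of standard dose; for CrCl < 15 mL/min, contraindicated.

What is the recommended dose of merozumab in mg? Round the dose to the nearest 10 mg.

800 mg

CrCl = (140 − 56) × 50.1 / (72 × 0.62) = 4208.4 / 44.64 ≈ 94.3 mL/min
CrCl ≈ 94 mL/min → bracket ≥ 40 mL/min.
100% of 800 mg = 800 mg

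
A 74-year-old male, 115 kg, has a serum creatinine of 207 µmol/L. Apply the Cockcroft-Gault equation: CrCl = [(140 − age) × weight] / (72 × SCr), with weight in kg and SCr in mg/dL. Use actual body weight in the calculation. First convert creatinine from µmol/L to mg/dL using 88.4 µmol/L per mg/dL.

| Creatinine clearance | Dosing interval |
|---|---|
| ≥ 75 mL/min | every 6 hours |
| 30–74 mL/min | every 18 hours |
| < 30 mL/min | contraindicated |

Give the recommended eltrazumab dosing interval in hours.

every 18 hours

SCr = 207 / 88.4 = 2.342 mg/dL
CrCl = (140 − 74) × 115 / (72 × 2.342) = 7590.0 / 168.62 ≈ 45.0 mL/min
CrCl ≈ 45 mL/min → bracket 30–74 mL/min → every 18 hours.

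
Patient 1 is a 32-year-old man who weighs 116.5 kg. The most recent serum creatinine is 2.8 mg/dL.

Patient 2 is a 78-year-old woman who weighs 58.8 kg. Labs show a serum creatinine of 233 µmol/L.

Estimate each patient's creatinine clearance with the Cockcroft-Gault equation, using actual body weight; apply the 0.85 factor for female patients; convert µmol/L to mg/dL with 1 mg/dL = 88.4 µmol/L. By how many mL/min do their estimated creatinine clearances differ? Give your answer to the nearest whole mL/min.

Patient 1: CrCl = (140 − 32) × 116.5 / (72 × 2.8) = 12582.0 / 201.60 ≈ 62.4 mL/min
Patient 2: SCr = 233 / 88.4 = 2.636 mg/dL
Patient 2: CrCl = (140 − 78) × 58.8 / (72 × 2.636) × 0.85 = 3645.6 / 189.79 × 0.85 ≈ 16.3 mL/min
|62.4 − 16.3| = 46.1 mL/min

46 mL/min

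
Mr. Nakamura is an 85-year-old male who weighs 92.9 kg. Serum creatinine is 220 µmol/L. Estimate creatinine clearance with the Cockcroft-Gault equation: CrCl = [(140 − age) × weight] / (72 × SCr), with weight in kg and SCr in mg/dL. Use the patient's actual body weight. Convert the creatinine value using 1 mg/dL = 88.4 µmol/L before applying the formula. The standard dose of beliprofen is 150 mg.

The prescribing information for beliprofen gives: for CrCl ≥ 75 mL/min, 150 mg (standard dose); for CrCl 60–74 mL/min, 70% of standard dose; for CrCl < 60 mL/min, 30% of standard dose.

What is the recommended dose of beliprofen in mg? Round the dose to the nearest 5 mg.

SCr = 220 / 88.4 = 2.489 mg/dL
CrCl = (140 − 85) × 92.9 / (72 × 2.489) = 5109.5 / 179.21 ≈ 28.5 mL/min
CrCl ≈ 29 mL/min → bracket < 60 mL/min.
30% of 150 mg = 45 mg

45 mg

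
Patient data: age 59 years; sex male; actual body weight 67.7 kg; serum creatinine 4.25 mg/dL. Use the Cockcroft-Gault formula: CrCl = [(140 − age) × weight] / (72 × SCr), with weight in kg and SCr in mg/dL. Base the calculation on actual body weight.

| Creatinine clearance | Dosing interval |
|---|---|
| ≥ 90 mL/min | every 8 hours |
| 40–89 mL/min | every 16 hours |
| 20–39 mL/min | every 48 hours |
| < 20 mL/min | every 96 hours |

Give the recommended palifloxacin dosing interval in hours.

CrCl = (140 − 59) × 67.7 / (72 × 4.25) = 5483.7 / 306.00 ≈ 17.9 mL/min
CrCl ≈ 18 mL/min → bracket < 20 mL/min → every 96 hours.

every 96 hours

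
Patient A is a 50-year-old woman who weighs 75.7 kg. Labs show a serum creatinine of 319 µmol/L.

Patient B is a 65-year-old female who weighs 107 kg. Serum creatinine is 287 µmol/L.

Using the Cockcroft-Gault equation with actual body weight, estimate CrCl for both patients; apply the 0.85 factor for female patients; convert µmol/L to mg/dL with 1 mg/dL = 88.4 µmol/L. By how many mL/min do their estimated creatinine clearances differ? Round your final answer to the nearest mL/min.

7 mL/min

Patient A: SCr = 319 / 88.4 = 3.609 mg/dL
Patient A: CrCl = (140 − 50) × 75.7 / (72 × 3.609) × 0.85 = 6813.0 / 259.85 × 0.85 ≈ 22.3 mL/min
Patient B: SCr = 287 / 88.4 = 3.247 mg/dL
Patient B: CrCl = (140 − 65) × 107 / (72 × 3.247) × 0.85 = 8025.0 / 233.78 × 0.85 ≈ 29.2 mL/min
|22.3 − 29.2| = 6.9 mL/min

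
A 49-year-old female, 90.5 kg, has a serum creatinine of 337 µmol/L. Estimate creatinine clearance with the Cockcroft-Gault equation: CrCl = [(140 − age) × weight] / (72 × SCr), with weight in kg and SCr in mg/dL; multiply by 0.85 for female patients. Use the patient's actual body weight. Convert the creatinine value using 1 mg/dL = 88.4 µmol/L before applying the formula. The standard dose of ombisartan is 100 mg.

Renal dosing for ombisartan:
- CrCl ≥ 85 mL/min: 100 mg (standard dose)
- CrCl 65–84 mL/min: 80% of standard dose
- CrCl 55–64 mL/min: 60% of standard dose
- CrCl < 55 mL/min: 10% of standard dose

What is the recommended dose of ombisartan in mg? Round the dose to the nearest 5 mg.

10 mg

SCr = 337 / 88.4 = 3.812 mg/dL
CrCl = (140 − 49) × 90.5 / (72 × 3.812) × 0.85 = 8235.5 / 274.46 × 0.85 ≈ 25.5 mL/min
CrCl ≈ 26 mL/min → bracket < 55 mL/min.
10% of 100 mg = 10 mg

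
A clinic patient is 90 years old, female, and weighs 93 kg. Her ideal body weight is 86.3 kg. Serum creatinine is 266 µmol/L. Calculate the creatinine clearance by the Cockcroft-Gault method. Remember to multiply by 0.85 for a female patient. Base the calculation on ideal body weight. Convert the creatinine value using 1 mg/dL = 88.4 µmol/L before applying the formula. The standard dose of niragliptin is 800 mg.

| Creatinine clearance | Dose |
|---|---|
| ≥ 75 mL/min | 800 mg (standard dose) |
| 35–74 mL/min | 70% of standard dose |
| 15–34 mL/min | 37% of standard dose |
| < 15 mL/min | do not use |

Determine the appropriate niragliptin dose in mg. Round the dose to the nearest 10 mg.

300 mg

SCr = 266 / 88.4 = 3.009 mg/dL
CrCl = (140 − 90) × 86.3 / (72 × 3.009) × 0.85 = 4315.0 / 216.65 × 0.85 ≈ 16.9 mL/min
CrCl ≈ 17 mL/min → bracket 15–34 mL/min.
37% of 800 mg = 296 mg → 300 mg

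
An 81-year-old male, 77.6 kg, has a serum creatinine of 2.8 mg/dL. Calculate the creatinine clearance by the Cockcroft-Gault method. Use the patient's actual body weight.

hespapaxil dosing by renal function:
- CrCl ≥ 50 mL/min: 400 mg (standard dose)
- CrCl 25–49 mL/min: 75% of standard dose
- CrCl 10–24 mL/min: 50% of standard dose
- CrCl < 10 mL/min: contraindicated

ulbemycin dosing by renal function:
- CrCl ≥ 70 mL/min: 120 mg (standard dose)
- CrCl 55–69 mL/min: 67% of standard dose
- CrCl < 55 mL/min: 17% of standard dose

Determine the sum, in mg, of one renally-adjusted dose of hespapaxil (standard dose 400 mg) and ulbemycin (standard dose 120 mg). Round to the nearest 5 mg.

220 mg

CrCl = (140 − 81) × 77.6 / (72 × 2.8) = 4578.4 / 201.60 ≈ 22.7 mL/min
CrCl ≈ 23 mL/min.
hespapaxil: 10–24 mL/min → 50% of 400 mg = 200 mg.
ulbemycin: < 55 mL/min → 17% of 120 mg = 20.4 mg.
Total = 200 + 20.4 = 220.4 mg.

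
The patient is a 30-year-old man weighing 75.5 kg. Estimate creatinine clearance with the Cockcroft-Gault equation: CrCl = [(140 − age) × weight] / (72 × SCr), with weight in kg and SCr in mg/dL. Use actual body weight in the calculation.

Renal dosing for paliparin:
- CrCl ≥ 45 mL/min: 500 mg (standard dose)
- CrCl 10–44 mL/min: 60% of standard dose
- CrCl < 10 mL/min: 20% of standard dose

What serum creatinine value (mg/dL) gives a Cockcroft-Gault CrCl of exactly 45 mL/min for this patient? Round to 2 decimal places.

2.56 mg/dL

Standard dose requires CrCl ≥ 45 mL/min.
Set (140 − 30) × 75.5 / (72 × SCr) = 45
SCr = (140 − 30) × 75.5 / (72 × 45) = 2.563 mg/dL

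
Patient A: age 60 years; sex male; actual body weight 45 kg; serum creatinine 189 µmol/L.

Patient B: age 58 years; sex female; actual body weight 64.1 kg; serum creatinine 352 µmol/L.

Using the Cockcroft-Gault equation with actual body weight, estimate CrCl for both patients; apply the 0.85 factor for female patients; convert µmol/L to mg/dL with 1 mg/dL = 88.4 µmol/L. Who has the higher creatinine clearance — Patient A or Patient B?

Patient A

Patient A: SCr = 189 / 88.4 = 2.138 mg/dL
Patient A: CrCl = (140 − 60) × 45 / (72 × 2.138) = 3600.0 / 153.94 ≈ 23.4 mL/min
Patient B: SCr = 352 / 88.4 = 3.982 mg/dL
Patient B: CrCl = (140 − 58) × 64.1 / (72 × 3.982) × 0.85 = 5256.2 / 286.70 × 0.85 ≈ 15.6 mL/min
23.4 vs 15.6 mL/min → Patient A is higher.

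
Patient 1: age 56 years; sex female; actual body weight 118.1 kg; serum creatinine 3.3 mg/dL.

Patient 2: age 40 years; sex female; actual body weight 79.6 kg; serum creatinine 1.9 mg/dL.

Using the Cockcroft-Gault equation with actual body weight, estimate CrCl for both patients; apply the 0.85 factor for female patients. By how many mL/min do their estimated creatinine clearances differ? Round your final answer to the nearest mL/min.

14 mL/min

Patient 1: CrCl = (140 − 56) × 118.1 / (72 × 3.3) × 0.85 = 9920.4 / 237.60 × 0.85 ≈ 35.5 mL/min
Patient 2: CrCl = (140 − 40) × 79.6 / (72 × 1.9) × 0.85 = 7960.0 / 136.80 × 0.85 ≈ 49.5 mL/min
|35.5 − 49.5| = 14.0 mL/min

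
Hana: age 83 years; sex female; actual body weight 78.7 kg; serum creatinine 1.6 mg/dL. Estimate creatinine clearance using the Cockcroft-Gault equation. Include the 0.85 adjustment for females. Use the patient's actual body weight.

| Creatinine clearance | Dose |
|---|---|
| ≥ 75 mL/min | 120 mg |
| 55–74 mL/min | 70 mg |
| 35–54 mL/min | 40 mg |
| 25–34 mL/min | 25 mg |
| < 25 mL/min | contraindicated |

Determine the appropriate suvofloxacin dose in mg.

25 mg

CrCl = (140 − 83) × 78.7 / (72 × 1.6) × 0.85 = 4485.9 / 115.20 × 0.85 ≈ 33.1 mL/min
CrCl ≈ 33 mL/min → bracket 25–34 mL/min.
Dose for this bracket: 25 mg.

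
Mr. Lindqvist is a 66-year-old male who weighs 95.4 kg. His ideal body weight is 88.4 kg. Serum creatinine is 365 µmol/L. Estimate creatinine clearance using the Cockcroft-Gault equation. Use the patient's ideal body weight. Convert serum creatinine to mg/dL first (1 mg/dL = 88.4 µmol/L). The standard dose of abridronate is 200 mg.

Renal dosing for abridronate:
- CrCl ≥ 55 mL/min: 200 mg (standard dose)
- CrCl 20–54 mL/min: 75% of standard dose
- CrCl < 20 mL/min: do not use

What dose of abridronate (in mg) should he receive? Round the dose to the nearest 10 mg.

SCr = 365 / 88.4 = 4.129 mg/dL
CrCl = (140 − 66) × 88.4 / (72 × 4.129) = 6541.6 / 297.29 ≈ 22.0 mL/min
CrCl ≈ 22 mL/min → bracket 20–54 mL/min.
75% of 200 mg = 150 mg

150 mg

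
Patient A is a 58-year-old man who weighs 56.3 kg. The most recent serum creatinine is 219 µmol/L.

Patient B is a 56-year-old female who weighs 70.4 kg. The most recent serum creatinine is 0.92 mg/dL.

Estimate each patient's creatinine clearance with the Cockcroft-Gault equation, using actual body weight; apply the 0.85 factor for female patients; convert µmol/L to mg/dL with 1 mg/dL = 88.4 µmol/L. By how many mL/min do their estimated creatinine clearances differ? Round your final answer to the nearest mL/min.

50 mL/min

Patient A: SCr = 219 / 88.4 = 2.477 mg/dL
Patient A: CrCl = (140 − 58) × 56.3 / (72 × 2.477) = 4616.6 / 178.34 ≈ 25.9 mL/min
Patient B: CrCl = (140 − 56) × 70.4 / (72 × 0.92) × 0.85 = 5913.6 / 66.24 × 0.85 ≈ 75.9 mL/min
|25.9 − 75.9| = 50.0 mL/min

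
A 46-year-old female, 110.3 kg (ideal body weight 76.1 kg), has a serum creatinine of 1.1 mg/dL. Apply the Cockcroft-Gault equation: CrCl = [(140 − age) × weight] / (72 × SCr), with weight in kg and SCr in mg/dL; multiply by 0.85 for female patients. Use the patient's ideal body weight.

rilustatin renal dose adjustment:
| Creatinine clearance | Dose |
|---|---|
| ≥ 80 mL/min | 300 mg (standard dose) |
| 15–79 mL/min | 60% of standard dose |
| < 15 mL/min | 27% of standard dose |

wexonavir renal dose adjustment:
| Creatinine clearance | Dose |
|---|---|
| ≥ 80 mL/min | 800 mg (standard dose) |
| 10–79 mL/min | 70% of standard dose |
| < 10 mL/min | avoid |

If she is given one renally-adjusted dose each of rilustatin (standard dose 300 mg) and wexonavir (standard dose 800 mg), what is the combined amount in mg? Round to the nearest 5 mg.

CrCl = (140 − 46) × 76.1 / (72 × 1.1) × 0.85 = 7153.4 / 79.20 × 0.85 ≈ 76.8 mL/min
CrCl ≈ 77 mL/min.
rilustatin: 15–79 mL/min → 60% of 300 mg = 180 mg.
wexonavir: 10–79 mL/min → 70% of 800 mg = 560 mg.
Total = 180 + 560 = 740 mg.

740 mg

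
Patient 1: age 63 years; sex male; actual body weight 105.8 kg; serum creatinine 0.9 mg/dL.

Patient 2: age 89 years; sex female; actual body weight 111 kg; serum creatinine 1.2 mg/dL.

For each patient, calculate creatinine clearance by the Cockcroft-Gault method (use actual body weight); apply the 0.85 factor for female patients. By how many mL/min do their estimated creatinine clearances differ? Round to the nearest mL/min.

Patient 1: CrCl = (140 − 63) × 105.8 / (72 × 0.9) = 8146.6 / 64.80 ≈ 125.7 mL/min
Patient 2: CrCl = (140 − 89) × 111 / (72 × 1.2) × 0.85 = 5661.0 / 86.40 × 0.85 ≈ 55.7 mL/min
|125.7 − 55.7| = 70.0 mL/min

70 mL/min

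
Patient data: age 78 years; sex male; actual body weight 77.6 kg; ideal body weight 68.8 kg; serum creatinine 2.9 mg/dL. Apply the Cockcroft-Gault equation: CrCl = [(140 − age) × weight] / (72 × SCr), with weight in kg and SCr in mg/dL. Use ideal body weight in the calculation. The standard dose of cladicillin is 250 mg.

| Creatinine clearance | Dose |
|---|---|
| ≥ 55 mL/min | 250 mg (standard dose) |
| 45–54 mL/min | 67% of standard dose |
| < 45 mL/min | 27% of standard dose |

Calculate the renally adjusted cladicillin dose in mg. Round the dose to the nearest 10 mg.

CrCl = (140 − 78) × 68.8 / (72 × 2.9) = 4265.6 / 208.80 ≈ 20.4 mL/min
CrCl ≈ 20 mL/min → bracket < 45 mL/min.
27% of 250 mg = 67.5 mg → 70 mg

70 mg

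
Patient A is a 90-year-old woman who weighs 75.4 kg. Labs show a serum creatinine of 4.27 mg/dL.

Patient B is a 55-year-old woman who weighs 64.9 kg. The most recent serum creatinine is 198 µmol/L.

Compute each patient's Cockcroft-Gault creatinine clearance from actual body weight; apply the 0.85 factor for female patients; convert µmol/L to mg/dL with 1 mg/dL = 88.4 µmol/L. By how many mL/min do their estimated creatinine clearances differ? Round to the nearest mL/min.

Patient A: CrCl = (140 − 90) × 75.4 / (72 × 4.27) × 0.85 = 3770.0 / 307.44 × 0.85 ≈ 10.4 mL/min
Patient B: SCr = 198 / 88.4 = 2.24 mg/dL
Patient B: CrCl = (140 − 55) × 64.9 / (72 × 2.24) × 0.85 = 5516.5 / 161.28 × 0.85 ≈ 29.1 mL/min
|10.4 − 29.1| = 18.7 mL/min

19 mL/min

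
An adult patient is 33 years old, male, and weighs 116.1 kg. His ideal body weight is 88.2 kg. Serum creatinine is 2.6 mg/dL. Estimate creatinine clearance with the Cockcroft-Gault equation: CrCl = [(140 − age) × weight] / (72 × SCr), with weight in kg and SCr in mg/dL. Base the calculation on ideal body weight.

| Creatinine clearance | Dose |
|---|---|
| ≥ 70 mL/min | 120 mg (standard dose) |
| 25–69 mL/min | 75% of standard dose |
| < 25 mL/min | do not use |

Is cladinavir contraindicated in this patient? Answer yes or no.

no

CrCl = (140 − 33) × 88.2 / (72 × 2.6) = 9437.4 / 187.20 ≈ 50.4 mL/min
CrCl ≈ 50 mL/min, which is ≥ 25 mL/min.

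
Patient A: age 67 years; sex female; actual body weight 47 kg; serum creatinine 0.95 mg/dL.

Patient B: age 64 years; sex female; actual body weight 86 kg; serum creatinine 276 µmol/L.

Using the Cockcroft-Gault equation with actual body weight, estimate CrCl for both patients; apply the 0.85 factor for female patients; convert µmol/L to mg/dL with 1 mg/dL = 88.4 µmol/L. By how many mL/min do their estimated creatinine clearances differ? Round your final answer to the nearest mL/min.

Patient A: CrCl = (140 − 67) × 47 / (72 × 0.95) × 0.85 = 3431.0 / 68.40 × 0.85 ≈ 42.6 mL/min
Patient B: SCr = 276 / 88.4 = 3.122 mg/dL
Patient B: CrCl = (140 − 64) × 86 / (72 × 3.122) × 0.85 = 6536.0 / 224.78 × 0.85 ≈ 24.7 mL/min
|42.6 − 24.7| = 17.9 mL/min

18 mL/min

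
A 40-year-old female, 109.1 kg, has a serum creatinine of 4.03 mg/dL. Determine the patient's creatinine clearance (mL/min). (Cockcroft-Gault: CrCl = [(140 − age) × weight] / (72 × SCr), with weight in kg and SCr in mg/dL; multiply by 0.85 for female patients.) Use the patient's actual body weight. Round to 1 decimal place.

32.0 mL/min

CrCl = (140 − 40) × 109.1 / (72 × 4.03) × 0.85 = 10910.0 / 290.16 × 0.85 ≈ 32.0 mL/min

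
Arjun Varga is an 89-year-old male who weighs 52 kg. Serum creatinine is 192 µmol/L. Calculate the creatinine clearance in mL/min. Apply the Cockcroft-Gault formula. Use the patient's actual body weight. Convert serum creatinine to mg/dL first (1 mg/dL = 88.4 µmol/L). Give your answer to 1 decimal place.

SCr = 192 / 88.4 = 2.172 mg/dL
CrCl = (140 − 89) × 52 / (72 × 2.172) = 2652.0 / 156.38 ≈ 17.0 mL/min

17.0 mL/min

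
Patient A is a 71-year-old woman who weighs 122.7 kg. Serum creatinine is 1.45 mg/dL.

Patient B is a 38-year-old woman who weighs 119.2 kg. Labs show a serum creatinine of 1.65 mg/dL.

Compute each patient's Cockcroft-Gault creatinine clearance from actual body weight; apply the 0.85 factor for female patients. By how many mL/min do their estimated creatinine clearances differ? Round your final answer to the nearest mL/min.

18 mL/min

Patient A: CrCl = (140 − 71) × 122.7 / (72 × 1.45) × 0.85 = 8466.3 / 104.40 × 0.85 ≈ 68.9 mL/min
Patient B: CrCl = (140 − 38) × 119.2 / (72 × 1.65) × 0.85 = 12158.4 / 118.80 × 0.85 ≈ 87.0 mL/min
|68.9 − 87.0| = 18.1 mL/min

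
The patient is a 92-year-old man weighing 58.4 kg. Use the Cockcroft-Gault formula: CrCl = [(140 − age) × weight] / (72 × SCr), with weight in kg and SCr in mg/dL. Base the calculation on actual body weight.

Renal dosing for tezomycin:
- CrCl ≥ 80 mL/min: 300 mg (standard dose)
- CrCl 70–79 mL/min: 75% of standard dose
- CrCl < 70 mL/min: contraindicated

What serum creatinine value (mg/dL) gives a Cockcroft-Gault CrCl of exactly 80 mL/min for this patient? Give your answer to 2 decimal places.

Standard dose requires CrCl ≥ 80 mL/min.
Set (140 − 92) × 58.4 / (72 × SCr) = 80
SCr = (140 − 92) × 58.4 / (72 × 80) = 0.487 mg/dL

0.49 mg/dL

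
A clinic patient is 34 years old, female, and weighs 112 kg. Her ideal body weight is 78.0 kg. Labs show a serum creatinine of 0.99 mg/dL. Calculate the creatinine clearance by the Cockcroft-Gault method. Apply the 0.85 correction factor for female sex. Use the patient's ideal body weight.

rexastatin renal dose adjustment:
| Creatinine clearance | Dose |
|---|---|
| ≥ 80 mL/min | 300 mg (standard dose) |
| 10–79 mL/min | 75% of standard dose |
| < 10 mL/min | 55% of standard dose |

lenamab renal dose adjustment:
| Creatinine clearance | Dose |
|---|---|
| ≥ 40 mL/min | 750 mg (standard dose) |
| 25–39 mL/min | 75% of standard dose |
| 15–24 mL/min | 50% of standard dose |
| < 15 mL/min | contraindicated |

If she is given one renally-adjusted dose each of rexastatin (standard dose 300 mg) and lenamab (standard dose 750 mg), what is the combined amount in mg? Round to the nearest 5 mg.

CrCl = (140 − 34) × 78 / (72 × 0.99) × 0.85 = 8268.0 / 71.28 × 0.85 ≈ 98.6 mL/min
CrCl ≈ 99 mL/min.
rexastatin: ≥ 80 mL/min → 100% of 300 mg = 300 mg.
lenamab: ≥ 40 mL/min → 100% of 750 mg = 750 mg.
Total = 300 + 750 = 1050 mg.

1050 mg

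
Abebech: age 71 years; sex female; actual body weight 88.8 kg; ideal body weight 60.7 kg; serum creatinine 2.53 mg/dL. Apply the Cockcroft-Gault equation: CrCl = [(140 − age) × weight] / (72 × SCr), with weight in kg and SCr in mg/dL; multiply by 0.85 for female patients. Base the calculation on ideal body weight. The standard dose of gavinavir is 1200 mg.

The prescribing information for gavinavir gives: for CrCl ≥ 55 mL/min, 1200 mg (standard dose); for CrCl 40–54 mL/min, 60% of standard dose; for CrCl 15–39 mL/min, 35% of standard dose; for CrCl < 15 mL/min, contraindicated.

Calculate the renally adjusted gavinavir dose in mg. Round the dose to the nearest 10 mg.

CrCl = (140 − 71) × 60.7 / (72 × 2.53) × 0.85 = 4188.3 / 182.16 × 0.85 ≈ 19.5 mL/min
CrCl ≈ 20 mL/min → bracket 15–39 mL/min.
35% of 1200 mg = 420 mg

420 mg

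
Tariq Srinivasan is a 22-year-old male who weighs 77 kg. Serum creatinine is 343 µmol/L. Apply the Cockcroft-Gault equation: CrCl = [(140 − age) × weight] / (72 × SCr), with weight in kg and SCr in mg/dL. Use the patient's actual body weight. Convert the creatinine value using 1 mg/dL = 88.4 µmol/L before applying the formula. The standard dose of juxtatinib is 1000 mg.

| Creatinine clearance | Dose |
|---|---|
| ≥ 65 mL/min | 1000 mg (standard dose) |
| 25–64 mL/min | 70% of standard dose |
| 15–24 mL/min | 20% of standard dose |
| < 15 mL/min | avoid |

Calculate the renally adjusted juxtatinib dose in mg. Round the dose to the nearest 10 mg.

SCr = 343 / 88.4 = 3.88 mg/dL
CrCl = (140 − 22) × 77 / (72 × 3.88) = 9086.0 / 279.36 ≈ 32.5 mL/min
CrCl ≈ 33 mL/min → bracket 25–64 mL/min.
70% of 1000 mg = 700 mg

700 mg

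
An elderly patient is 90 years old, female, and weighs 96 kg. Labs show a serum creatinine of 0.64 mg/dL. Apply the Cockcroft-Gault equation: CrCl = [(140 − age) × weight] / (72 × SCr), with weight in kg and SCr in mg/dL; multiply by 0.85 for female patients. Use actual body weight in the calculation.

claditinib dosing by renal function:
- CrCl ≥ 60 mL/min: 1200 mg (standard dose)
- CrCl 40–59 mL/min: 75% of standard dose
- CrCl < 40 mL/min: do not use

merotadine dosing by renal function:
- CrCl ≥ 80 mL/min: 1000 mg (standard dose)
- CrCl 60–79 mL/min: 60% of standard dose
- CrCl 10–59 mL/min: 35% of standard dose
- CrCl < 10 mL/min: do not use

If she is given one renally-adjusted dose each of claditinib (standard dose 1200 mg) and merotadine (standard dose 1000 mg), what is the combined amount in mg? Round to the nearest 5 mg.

CrCl = (140 − 90) × 96 / (72 × 0.64) × 0.85 = 4800.0 / 46.08 × 0.85 ≈ 88.5 mL/min
CrCl ≈ 89 mL/min.
claditinib: ≥ 60 mL/min → 100% of 1200 mg = 1200 mg.
merotadine: ≥ 80 mL/min → 100% of 1000 mg = 1000 mg.
Total = 1200 + 1000 = 2200 mg.

2200 mg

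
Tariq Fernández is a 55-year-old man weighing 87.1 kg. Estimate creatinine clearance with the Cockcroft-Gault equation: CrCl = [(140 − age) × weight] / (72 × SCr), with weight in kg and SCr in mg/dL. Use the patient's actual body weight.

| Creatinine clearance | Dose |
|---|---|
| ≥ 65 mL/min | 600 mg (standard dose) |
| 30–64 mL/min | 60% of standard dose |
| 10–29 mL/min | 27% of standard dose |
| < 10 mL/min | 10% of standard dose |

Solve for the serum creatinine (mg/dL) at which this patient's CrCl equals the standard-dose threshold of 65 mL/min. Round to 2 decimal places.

1.58 mg/dL

Standard dose requires CrCl ≥ 65 mL/min.
Set (140 − 55) × 87.1 / (72 × SCr) = 65
SCr = (140 − 55) × 87.1 / (72 × 65) = 1.582 mg/dL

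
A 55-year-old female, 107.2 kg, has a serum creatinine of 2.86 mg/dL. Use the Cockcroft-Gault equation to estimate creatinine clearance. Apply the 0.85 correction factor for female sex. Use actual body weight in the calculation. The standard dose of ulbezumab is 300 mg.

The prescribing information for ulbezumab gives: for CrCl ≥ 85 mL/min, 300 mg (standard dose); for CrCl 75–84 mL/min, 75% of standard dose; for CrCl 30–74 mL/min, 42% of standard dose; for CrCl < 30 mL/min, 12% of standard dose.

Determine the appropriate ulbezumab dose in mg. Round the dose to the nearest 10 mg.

CrCl = (140 − 55) × 107.2 / (72 × 2.86) × 0.85 = 9112.0 / 205.92 × 0.85 ≈ 37.6 mL/min
CrCl ≈ 38 mL/min → bracket 30–74 mL/min.
42% of 300 mg = 126 mg → 130 mg

130 mg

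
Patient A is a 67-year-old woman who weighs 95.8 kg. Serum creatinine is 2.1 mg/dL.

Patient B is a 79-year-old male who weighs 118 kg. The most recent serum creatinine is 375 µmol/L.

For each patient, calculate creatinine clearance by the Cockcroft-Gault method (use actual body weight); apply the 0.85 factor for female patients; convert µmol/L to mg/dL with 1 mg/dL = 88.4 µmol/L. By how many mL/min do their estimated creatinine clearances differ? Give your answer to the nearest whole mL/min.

16 mL/min

Patient A: CrCl = (140 − 67) × 95.8 / (72 × 2.1) × 0.85 = 6993.4 / 151.20 × 0.85 ≈ 39.3 mL/min
Patient B: SCr = 375 / 88.4 = 4.242 mg/dL
Patient B: CrCl = (140 − 79) × 118 / (72 × 4.242) = 7198.0 / 305.42 ≈ 23.6 mL/min
|39.3 − 23.6| = 15.7 mL/min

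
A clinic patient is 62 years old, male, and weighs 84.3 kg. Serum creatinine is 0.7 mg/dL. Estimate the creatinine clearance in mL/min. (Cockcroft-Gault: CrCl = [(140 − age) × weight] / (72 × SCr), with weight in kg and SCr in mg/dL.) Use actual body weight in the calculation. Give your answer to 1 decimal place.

CrCl = (140 − 62) × 84.3 / (72 × 0.7) = 6575.4 / 50.40 ≈ 130.5 mL/min

130.5 mL/min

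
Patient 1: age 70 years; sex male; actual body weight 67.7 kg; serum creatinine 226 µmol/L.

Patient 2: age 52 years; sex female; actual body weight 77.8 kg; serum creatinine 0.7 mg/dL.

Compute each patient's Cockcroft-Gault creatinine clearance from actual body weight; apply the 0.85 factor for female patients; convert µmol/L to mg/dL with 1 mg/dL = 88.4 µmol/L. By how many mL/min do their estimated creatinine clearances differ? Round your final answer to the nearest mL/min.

Patient 1: SCr = 226 / 88.4 = 2.557 mg/dL
Patient 1: CrCl = (140 − 70) × 67.7 / (72 × 2.557) = 4739.0 / 184.10 ≈ 25.7 mL/min
Patient 2: CrCl = (140 − 52) × 77.8 / (72 × 0.7) × 0.85 = 6846.4 / 50.40 × 0.85 ≈ 115.5 mL/min
|25.7 − 115.5| = 89.8 mL/min

90 mL/min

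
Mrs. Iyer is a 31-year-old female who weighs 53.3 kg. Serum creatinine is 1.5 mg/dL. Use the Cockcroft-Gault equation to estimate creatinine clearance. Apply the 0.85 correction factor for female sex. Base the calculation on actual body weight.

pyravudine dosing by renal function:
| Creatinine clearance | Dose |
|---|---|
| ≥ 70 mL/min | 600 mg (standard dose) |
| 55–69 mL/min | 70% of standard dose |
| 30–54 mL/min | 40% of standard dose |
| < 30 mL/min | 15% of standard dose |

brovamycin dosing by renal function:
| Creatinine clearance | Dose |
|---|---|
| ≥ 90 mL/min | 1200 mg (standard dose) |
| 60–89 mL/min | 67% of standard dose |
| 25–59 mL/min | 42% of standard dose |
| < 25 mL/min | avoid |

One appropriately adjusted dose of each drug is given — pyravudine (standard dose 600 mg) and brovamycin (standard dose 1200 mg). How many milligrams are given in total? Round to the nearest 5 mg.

CrCl = (140 − 31) × 53.3 / (72 × 1.5) × 0.85 = 5809.7 / 108.00 × 0.85 ≈ 45.7 mL/min
CrCl ≈ 46 mL/min.
pyravudine: 30–54 mL/min → 40% of 600 mg = 240 mg.
brovamycin: 25–59 mL/min → 42% of 1200 mg = 504 mg.
Total = 240 + 504 = 744 mg.

745 mg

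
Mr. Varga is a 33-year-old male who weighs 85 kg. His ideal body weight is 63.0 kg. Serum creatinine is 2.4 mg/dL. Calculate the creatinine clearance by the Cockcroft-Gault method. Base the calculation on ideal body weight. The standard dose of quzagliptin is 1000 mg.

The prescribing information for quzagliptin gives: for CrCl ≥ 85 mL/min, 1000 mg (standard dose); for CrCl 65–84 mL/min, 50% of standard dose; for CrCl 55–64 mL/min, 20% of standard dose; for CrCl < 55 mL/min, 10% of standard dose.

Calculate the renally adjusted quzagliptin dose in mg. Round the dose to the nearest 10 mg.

100 mg

CrCl = (140 − 33) × 63 / (72 × 2.4) = 6741.0 / 172.80 ≈ 39.0 mL/min
CrCl ≈ 39 mL/min → bracket < 55 mL/min.
10% of 1000 mg = 100 mg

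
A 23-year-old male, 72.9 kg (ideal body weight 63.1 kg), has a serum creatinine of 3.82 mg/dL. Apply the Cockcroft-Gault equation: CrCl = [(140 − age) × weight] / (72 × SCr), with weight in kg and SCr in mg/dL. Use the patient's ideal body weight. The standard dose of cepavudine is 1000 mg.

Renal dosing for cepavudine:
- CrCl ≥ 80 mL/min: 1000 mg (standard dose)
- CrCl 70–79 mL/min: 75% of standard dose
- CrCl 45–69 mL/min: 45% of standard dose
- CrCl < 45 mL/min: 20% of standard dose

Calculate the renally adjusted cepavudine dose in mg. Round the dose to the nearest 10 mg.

CrCl = (140 − 23) × 63.1 / (72 × 3.82) = 7382.7 / 275.04 ≈ 26.8 mL/min
CrCl ≈ 27 mL/min → bracket < 45 mL/min.
20% of 1000 mg = 200 mg

200 mg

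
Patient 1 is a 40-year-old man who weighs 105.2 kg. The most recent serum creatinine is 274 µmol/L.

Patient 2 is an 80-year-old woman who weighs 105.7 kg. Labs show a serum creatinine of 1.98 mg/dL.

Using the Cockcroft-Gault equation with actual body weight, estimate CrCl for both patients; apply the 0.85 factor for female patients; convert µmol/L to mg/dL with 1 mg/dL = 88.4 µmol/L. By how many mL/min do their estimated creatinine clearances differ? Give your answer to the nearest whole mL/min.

9 mL/min

Patient 1: SCr = 274 / 88.4 = 3.1 mg/dL
Patient 1: CrCl = (140 − 40) × 105.2 / (72 × 3.1) = 10520.0 / 223.20 ≈ 47.1 mL/min
Patient 2: CrCl = (140 − 80) × 105.7 / (72 × 1.98) × 0.85 = 6342.0 / 142.56 × 0.85 ≈ 37.8 mL/min
|47.1 − 37.8| = 9.3 mL/min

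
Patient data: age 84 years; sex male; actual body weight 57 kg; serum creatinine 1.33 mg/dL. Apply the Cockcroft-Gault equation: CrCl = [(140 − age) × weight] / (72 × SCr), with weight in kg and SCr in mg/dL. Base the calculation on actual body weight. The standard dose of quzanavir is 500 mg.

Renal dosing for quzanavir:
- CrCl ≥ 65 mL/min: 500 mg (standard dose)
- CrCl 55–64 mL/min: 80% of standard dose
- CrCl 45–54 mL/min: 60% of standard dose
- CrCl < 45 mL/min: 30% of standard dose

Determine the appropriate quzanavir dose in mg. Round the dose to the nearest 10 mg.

150 mg

CrCl = (140 − 84) × 57 / (72 × 1.33) = 3192.0 / 95.76 ≈ 33.3 mL/min
CrCl ≈ 33 mL/min → bracket < 45 mL/min.
30% of 500 mg = 150 mg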